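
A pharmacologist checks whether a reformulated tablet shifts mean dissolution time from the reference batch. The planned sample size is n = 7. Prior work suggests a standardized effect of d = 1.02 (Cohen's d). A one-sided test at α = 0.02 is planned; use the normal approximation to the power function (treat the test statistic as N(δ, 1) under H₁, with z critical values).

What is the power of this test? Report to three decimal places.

Noncentrality parameter: δ = d·√n = 1.02 × √7 = 2.6987
One-sided α = 0.02 → critical value z_{0.02} = 2.054.
Power = Φ(δ − 2.054) = Φ(0.645) = 0.7405.

Power ≈ 0.741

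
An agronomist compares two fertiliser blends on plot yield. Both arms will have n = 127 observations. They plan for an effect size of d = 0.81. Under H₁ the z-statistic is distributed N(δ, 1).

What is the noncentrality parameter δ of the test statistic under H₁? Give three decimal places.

The noncentrality parameter scales effect size by the design's sample-size factor: δ = d·√(n/2) = 0.81 × √(127/2) = 6.4546

δ ≈ 6.455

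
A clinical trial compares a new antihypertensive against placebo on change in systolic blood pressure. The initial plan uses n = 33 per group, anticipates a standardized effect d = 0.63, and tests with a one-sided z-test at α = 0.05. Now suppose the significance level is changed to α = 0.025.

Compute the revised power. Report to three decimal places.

δ = d·√(n/2) = 0.63 × √(33/2) = 2.5591 (unchanged). New critical value: z_{0.025} = 1.960.
Revised power = P(Z > 1.960 − δ) = Φ(0.599) = 0.7254.

Power ≈ 0.725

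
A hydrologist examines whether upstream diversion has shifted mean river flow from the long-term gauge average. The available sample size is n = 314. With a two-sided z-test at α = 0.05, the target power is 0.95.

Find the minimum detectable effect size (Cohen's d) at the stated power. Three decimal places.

Need Φ(δ − 1.960) = 0.95, so δ = 1.960 + 1.645 = 3.605.
(Lower-tail contribution to power is negligible for δ > 0.)
δ = d·√n ⇒ d = δ/√n = 3.605/√314 = 0.2034.

d ≈ 0.203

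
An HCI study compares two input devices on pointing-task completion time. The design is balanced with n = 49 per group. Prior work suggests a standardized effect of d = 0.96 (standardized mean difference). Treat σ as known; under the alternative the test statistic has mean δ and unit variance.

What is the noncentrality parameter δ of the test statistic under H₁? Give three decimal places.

δ ≈ 4.752

The noncentrality parameter scales effect size by the design's sample-size factor: δ = d·√(n/2) = 0.96 × √(49/2) = 4.7518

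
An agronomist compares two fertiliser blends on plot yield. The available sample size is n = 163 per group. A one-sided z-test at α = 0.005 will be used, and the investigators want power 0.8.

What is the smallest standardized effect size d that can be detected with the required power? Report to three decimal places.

d ≈ 0.379

Required noncentrality: δ = z_{0.005} + z_{0.20} = 2.576 + 0.842 = 3.417.
δ = d·√(n/2) ⇒ d = δ/√(n/2) = 3.417/√(163/2) = 0.3786.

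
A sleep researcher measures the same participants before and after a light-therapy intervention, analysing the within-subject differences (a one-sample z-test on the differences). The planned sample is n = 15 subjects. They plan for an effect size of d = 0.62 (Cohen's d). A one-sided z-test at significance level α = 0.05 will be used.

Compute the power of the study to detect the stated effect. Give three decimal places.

Power ≈ 0.775

Noncentrality parameter: δ = d·√n = 0.62 × √15 = 2.4012
Critical value for a one-sided test at α = 0.05: z_α = 1.645.
Power = P(Z > 1.645 − δ) = Φ(0.756) = 0.7753.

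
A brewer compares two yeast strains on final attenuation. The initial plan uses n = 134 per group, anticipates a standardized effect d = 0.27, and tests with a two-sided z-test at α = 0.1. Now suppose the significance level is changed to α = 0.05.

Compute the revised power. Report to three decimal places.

Power ≈ 0.599

δ = d·√(n/2) = 0.27 × √(134/2) = 2.2100 (unchanged). New critical value: z_{0.025} = 1.960.
Revised power = Φ(δ − 1.960) + Φ(−δ − 1.960) = Φ(0.250) + Φ(-4.170) = 0.5987 + 0.0000 = 0.5988.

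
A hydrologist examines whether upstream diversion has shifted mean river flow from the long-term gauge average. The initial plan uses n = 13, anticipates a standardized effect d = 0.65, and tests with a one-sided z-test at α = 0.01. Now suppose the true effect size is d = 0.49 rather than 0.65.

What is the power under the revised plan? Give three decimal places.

Power ≈ 0.288

With d = 0.49: δ = d·√n = 0.49 × √13 = 1.7667. Critical value z_{0.01} = 2.326.
Revised power = P(Z > 2.326 − δ) = Φ(-0.560) = 0.2879.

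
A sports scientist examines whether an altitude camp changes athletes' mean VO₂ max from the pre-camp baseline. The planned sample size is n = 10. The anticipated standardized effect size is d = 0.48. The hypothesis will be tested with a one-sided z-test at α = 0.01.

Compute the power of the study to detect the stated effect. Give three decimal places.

Power ≈ 0.209

Noncentrality parameter: δ = d·√n = 0.48 × √10 = 1.5179
Critical value for a one-sided test at α = 0.01: z_α = 2.326.
Power = Φ(δ − 2.326) = Φ(-0.808) = 0.2094.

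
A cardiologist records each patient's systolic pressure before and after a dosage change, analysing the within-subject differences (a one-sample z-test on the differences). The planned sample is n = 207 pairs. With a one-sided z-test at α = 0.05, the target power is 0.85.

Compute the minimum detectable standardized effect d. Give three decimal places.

d ≈ 0.186

Required noncentrality: δ = z_{0.05} + z_{0.15} = 1.645 + 1.036 = 2.681.
δ = d·√n ⇒ d = δ/√n = 2.681/√207 = 0.1864.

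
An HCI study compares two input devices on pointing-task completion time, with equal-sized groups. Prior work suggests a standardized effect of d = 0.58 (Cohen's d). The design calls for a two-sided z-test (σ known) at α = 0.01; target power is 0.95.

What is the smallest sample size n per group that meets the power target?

Set Φ(δ − 2.576) = 0.95; then δ − 2.576 = Φ⁻¹(0.95) = 1.645, giving δ = 4.221.
(Ignoring the negligible lower-tail rejection probability gives the usual closed-form inversion.)
δ = d·√(n/2) ⇒ n = 2(δ/d)² = 2 × (4.221 / 0.58)² = 105.91.
Round up to the next whole unit.

n = 106 per group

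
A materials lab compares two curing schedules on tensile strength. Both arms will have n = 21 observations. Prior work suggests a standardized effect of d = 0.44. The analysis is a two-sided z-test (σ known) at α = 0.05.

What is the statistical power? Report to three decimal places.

Power ≈ 0.297

Noncentrality parameter: δ = d·√(n/2) = 0.44 × √(21/2) = 1.4258
Two-sided α = 0.05 → critical value z_{0.025} = 1.960.
Power = Φ(δ − 1.960) + Φ(−δ − 1.960) = Φ(-0.534) + Φ(-3.386) = 0.2966 + 0.0004 = 0.2970.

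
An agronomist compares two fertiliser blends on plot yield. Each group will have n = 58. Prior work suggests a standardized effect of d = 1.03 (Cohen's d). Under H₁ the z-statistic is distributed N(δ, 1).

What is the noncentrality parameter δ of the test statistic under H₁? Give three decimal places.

The noncentrality parameter scales effect size by the design's sample-size factor: δ = d·√(n/2) = 1.03 × √(58/2) = 5.5467

δ ≈ 5.547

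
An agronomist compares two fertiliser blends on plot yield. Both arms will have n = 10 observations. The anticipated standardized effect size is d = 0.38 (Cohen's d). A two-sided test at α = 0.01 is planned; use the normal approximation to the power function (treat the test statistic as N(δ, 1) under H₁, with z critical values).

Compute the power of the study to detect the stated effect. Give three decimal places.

Noncentrality parameter: δ = d·√(n/2) = 0.38 × √(10/2) = 0.8497
Two-sided α = 0.01 → critical value z_{0.005} = 2.576.
Power = Φ(δ − 2.576) + Φ(−δ − 2.576) = Φ(-1.726) + Φ(-3.426) = 0.0422 + 0.0003 = 0.0425.

Power ≈ 0.042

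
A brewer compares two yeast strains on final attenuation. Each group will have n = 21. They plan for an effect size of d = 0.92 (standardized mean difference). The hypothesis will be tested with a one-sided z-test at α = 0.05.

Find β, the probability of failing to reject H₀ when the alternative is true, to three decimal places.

Noncentrality parameter: δ = d·√(n/2) = 0.92 × √(21/2) = 2.9811
One-sided α = 0.05 → critical value z_{0.05} = 1.645.
Power = P(Z > 1.645 − δ) = Φ(1.336) = 0.9093.
Type II error: β = 1 − power = 1 − 0.9093 = 0.0907.

β ≈ 0.091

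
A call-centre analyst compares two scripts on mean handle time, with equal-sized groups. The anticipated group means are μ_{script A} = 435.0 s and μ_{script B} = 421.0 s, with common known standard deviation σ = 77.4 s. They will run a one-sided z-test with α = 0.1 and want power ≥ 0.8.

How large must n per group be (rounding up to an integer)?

Standardized effect: d = |μ_{script A} − μ_{script B}| / σ = |435.0 − 421.0| / 77.4 = 0.1809
Set Φ(δ − 1.282) = 0.8; then δ − 1.282 = Φ⁻¹(0.8) = 0.842, giving δ = 2.123.
δ = d·√(n/2) ⇒ n = 2(δ/d)² = 2 × (2.123 / 0.1809)² = 275.57.
Rounding up, n = 276 per group.

n = 276 per group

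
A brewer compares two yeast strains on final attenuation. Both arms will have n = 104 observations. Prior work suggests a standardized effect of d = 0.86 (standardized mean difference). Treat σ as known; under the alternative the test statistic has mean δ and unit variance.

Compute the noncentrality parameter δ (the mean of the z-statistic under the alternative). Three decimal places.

δ = d·√(n/2) = 0.86 × √(104/2) = 6.2015

δ ≈ 6.202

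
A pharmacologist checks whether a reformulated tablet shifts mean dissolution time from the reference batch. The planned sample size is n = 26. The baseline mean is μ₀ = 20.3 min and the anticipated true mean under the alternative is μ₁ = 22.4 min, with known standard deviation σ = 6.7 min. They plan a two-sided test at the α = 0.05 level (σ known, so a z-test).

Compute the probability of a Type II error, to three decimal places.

Standardized effect: d = |μ₁ − μ₀| / σ = |22.4 − 20.3| / 6.7 = 0.3134
Noncentrality parameter: δ = d·√n = 0.3134 × √26 = 1.5982
Critical value for a two-sided test at α = 0.05: z_{α/2} = 1.960.
Power = Φ(δ − 1.960) + Φ(−δ − 1.960) = Φ(-0.362) + Φ(-3.558) = 0.3588 + 0.0002 = 0.3590.
Type II error: β = 1 − power = 1 − 0.3590 = 0.6410.

β ≈ 0.641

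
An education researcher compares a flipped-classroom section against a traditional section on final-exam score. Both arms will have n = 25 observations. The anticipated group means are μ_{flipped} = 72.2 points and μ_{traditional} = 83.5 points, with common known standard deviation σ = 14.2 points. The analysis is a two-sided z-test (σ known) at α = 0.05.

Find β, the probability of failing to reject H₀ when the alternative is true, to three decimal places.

β ≈ 0.197

Standardized effect: d = |μ_{flipped} − μ_{traditional}| / σ = |72.2 − 83.5| / 14.2 = 0.7958
Noncentrality parameter: δ = d·√(n/2) = 0.7958 × √(25/2) = 2.8135
Two-sided α = 0.05 → critical value z_{0.025} = 1.960.
Power = Φ(δ − 1.960) + Φ(−δ − 1.960) = Φ(0.854) + Φ(-4.773) = 0.8033 + 0.0000 = 0.8033.
Type II error: β = 1 − power = 1 − 0.8033 = 0.1967.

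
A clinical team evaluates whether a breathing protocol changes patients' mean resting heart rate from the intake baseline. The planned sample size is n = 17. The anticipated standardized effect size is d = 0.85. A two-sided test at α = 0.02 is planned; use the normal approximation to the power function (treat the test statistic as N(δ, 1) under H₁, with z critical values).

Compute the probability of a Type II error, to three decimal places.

Noncentrality parameter: δ = d·√n = 0.85 × √17 = 3.5046
Two-sided α = 0.02 → critical value z_{0.01} = 2.326.
Power = Φ(δ − 2.326) + Φ(−δ − 2.326) = Φ(1.178) + Φ(-5.831) = 0.8807 + 0.0000 = 0.8807.
Type II error: β = 1 − power = 1 − 0.8807 = 0.1193.

β ≈ 0.119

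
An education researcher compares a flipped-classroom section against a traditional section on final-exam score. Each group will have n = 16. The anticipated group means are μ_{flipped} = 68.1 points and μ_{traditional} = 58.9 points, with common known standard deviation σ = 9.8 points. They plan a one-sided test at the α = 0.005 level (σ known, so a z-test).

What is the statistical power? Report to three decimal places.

Standardized effect: d = |μ_{flipped} − μ_{traditional}| / σ = |68.1 − 58.9| / 9.8 = 0.9388
Noncentrality parameter: δ = d·√(n/2) = 0.9388 × √(16/2) = 2.6553
Critical value for a one-sided test at α = 0.005: z_α = 2.576.
Power = Φ(δ − 2.576) = Φ(0.079) = 0.5317.

Power ≈ 0.532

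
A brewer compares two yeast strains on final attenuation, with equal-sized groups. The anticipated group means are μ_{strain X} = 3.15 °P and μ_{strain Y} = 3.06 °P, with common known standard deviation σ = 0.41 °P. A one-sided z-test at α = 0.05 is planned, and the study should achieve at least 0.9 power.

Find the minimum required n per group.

Standardized effect: d = |μ_{strain X} − μ_{strain Y}| / σ = |3.15 − 3.06| / 0.41 = 0.2195
For power 0.9 need Φ(δ − z_{0.05}) = 0.9, so δ = z_{0.05} + z_{0.10} = 1.645 + 1.282 = 2.926.
δ = d·√(n/2) ⇒ n = 2(δ/d)² = 2 × (2.926 / 0.2195)² = 355.45.
Rounding up, n = 356 per group.

n = 356 per group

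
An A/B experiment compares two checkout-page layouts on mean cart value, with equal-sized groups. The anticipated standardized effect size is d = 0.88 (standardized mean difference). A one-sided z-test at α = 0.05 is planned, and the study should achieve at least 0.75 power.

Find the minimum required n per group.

n = 14 per group

Set Φ(δ − 1.645) = 0.75; then δ − 1.645 = Φ⁻¹(0.75) = 0.674, giving δ = 2.319.
δ = d·√(n/2) ⇒ n = 2(δ/d)² = 2 × (2.319 / 0.88)² = 13.89.
Rounding up, n = 14 per group.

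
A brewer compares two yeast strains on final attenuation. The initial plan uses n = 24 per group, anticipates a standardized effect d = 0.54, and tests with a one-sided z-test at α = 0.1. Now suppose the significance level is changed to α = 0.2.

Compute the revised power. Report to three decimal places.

δ = d·√(n/2) = 0.54 × √(24/2) = 1.8706 (unchanged). New critical value: z_{0.2} = 0.842.
Revised power = Φ(δ − 0.842) = Φ(1.029) = 0.8483.

Power ≈ 0.848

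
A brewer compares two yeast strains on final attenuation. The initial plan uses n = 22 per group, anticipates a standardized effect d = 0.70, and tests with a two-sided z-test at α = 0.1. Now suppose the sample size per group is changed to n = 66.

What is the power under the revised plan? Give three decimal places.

With n = 66 per group: δ = d·√(n/2) = 0.70 × √(66/2) = 4.0212. Critical value z_{0.05} = 1.645.
Revised power = Φ(δ − 1.645) + Φ(−δ − 1.645) = Φ(2.376) + Φ(-5.666) = 0.9913 + 0.0000 = 0.9913.

Power ≈ 0.991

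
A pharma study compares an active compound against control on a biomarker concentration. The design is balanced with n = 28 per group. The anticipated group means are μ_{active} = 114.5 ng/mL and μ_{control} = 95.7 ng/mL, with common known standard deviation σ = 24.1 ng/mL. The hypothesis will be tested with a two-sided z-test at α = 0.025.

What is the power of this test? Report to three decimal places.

Standardized effect: d = |μ_{active} − μ_{control}| / σ = |114.5 − 95.7| / 24.1 = 0.7801
Noncentrality parameter: δ = d·√(n/2) = 0.7801 × √(28/2) = 2.9188
Two-sided α = 0.025 → critical value z_{0.0125} = 2.241.
Power = Φ(δ − 2.241) + Φ(−δ − 2.241) = Φ(0.677) + Φ(-5.160) = 0.7509 + 0.0000 = 0.7509.

Power ≈ 0.751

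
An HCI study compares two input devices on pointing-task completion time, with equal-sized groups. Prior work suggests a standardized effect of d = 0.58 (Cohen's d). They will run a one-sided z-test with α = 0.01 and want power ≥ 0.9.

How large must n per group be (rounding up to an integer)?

Set Φ(δ − 2.326) = 0.9; then δ − 2.326 = Φ⁻¹(0.9) = 1.282, giving δ = 3.608.
δ = d·√(n/2) ⇒ n = 2(δ/d)² = 2 × (3.608 / 0.58)² = 77.39.
Rounding up, n = 78 per group.

n = 78 per group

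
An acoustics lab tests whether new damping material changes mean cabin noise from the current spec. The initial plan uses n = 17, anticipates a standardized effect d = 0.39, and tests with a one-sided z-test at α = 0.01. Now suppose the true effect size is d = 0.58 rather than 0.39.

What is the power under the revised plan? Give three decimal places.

Power ≈ 0.526

With d = 0.58: δ = d·√n = 0.58 × √17 = 2.3914. Critical value z_{0.01} = 2.326.
Revised power = P(Z > 2.326 − δ) = Φ(0.065) = 0.5259.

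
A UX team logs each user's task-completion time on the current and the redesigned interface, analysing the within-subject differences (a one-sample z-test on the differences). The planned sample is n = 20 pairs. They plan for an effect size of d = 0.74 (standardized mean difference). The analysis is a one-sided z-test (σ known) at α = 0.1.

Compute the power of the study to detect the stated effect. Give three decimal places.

Noncentrality parameter: δ = d·√n = 0.74 × √20 = 3.3094
One-sided α = 0.1 → critical value z_{0.1} = 1.282.
Power = Φ(δ − 1.282) = Φ(2.028) = 0.9787.

Power ≈ 0.979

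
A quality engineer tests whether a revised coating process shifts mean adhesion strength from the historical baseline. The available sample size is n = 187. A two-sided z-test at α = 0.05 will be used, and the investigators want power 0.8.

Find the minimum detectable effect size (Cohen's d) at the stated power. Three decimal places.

d ≈ 0.205

Need Φ(δ − 1.960) = 0.8, so δ = 1.960 + 0.842 = 2.802.
(Lower-tail contribution to power is negligible for δ > 0.)
δ = d·√n ⇒ d = δ/√n = 2.802/√187 = 0.2049.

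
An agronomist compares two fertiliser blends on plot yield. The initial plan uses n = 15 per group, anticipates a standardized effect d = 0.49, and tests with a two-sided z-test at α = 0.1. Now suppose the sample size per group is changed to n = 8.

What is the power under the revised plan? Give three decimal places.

Power ≈ 0.257

With n = 8 per group: δ = d·√(n/2) = 0.49 × √(8/2) = 0.9800. Critical value z_{0.05} = 1.645.
Revised power = Φ(δ − 1.645) + Φ(−δ − 1.645) = Φ(-0.665) + Φ(-2.625) = 0.2531 + 0.0043 = 0.2574.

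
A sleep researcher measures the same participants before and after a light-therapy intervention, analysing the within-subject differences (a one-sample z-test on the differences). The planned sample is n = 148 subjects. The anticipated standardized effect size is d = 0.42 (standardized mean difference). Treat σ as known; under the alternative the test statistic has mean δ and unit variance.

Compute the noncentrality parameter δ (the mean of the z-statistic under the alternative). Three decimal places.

δ ≈ 5.110

δ = d·√n = 0.42 × √148 = 5.1095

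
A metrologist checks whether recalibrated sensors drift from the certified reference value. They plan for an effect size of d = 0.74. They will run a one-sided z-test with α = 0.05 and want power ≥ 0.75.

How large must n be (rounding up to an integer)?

n = 10

For power 0.75 need Φ(δ − z_{0.05}) = 0.75, so δ = z_{0.05} + z_{0.25} = 1.645 + 0.674 = 2.319.
δ = d·√n ⇒ n = (δ/d)² = (2.319 / 0.74)² = 9.82.
Rounding up, n = 10.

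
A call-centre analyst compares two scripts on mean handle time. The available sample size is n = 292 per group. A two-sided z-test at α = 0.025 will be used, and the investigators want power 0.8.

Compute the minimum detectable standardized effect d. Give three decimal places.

Required noncentrality: δ = z_{0.0125} + z_{0.20} = 2.241 + 0.842 = 3.083.
(Lower-tail contribution to power is negligible for δ > 0.)
δ = d·√(n/2) ⇒ d = δ/√(n/2) = 3.083/√(292/2) = 0.2552.

d ≈ 0.255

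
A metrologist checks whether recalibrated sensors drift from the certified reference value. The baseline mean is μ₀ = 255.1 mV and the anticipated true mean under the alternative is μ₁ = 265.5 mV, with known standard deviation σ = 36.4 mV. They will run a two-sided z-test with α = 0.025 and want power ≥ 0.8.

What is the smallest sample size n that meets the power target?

Standardized effect: d = |μ₁ − μ₀| / σ = |265.5 − 255.1| / 36.4 = 0.2857
For power 0.8 need Φ(δ − z_{0.0125}) = 0.8, so δ = z_{0.0125} + z_{0.20} = 2.241 + 0.842 = 3.083.
(For δ > 0 the lower-tail rejection region contributes negligibly to power, so the one-term inversion is standard.)
δ = d·√n ⇒ n = (δ/d)² = (3.083 / 0.2857)² = 116.44.
Rounding up, n = 117.

n = 117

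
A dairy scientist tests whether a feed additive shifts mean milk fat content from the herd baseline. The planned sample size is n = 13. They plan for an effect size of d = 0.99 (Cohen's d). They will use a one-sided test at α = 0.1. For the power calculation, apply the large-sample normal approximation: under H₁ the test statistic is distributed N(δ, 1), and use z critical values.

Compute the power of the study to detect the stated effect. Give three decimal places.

Noncentrality parameter: δ = d·√n = 0.99 × √13 = 3.5695
One-sided α = 0.1 → critical value z_{0.1} = 1.282.
Power = Φ(δ − 1.282) = Φ(2.288) = 0.9889.

Power ≈ 0.989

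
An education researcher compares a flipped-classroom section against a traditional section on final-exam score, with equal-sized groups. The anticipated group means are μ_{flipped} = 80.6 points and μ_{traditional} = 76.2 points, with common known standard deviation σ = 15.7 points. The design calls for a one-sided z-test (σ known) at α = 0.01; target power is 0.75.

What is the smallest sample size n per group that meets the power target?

n = 230 per group

Standardized effect: d = |μ_{flipped} − μ_{traditional}| / σ = |80.6 − 76.2| / 15.7 = 0.2803
Set Φ(δ − 2.326) = 0.75; then δ − 2.326 = Φ⁻¹(0.75) = 0.674, giving δ = 3.001.
δ = d·√(n/2) ⇒ n = 2(δ/d)² = 2 × (3.001 / 0.2803)² = 229.30.
Rounding up, n = 230 per group.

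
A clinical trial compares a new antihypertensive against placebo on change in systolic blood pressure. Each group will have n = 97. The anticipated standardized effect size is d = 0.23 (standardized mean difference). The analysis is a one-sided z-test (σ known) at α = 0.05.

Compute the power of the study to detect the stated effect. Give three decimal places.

Noncentrality parameter: δ = d·√(n/2) = 0.23 × √(97/2) = 1.6018
One-sided α = 0.05 → critical value z_{0.05} = 1.645.
Power = Φ(δ − 1.645) = Φ(-0.043) = 0.4828.

Power ≈ 0.483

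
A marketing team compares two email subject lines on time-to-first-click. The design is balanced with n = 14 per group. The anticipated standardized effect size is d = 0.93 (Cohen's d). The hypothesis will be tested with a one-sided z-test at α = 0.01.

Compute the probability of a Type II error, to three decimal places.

Noncentrality parameter: δ = d·√(n/2) = 0.93 × √(14/2) = 2.4605
Critical value for a one-sided test at α = 0.01: z_α = 2.326.
Power = Φ(δ − 2.326) = Φ(0.134) = 0.5534.
Type II error: β = 1 − power = 1 − 0.5534 = 0.4466.

β ≈ 0.447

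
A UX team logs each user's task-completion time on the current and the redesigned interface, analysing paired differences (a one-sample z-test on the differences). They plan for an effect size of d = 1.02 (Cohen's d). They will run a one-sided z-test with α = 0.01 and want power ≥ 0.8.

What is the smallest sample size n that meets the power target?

n = 10

Set Φ(δ − 2.326) = 0.8; then δ − 2.326 = Φ⁻¹(0.8) = 0.842, giving δ = 3.168.
δ = d·√n ⇒ n = (δ/d)² = (3.168 / 1.02)² = 9.65.
Round up to the next whole unit.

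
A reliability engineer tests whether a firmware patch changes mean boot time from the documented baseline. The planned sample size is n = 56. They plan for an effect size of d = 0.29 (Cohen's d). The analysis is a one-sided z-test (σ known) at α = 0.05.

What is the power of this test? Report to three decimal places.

Power ≈ 0.700

Noncentrality parameter: δ = d·√n = 0.29 × √56 = 2.1702
One-sided α = 0.05 → critical value z_{0.05} = 1.645.
Power = Φ(δ − 1.645) = Φ(0.525) = 0.7003.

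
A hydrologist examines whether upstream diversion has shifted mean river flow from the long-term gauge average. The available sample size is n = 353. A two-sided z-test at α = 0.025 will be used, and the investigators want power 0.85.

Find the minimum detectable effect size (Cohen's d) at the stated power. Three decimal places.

Required noncentrality: δ = z_{0.0125} + z_{0.15} = 2.241 + 1.036 = 3.278.
(The second rejection-region term Φ(−δ − z_{α/2}) is negligible and dropped.)
δ = d·√n ⇒ d = δ/√n = 3.278/√353 = 0.1745.

d ≈ 0.174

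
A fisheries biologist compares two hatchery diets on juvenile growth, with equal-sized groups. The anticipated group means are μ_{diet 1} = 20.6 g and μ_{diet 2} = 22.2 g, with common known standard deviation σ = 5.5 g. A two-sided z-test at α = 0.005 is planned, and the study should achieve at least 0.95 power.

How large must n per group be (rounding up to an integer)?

n = 469 per group

Standardized effect: d = |μ_{diet 1} − μ_{diet 2}| / σ = |20.6 − 22.2| / 5.5 = 0.2909
For power 0.95 need Φ(δ − z_{0.0025}) = 0.95, so δ = z_{0.0025} + z_{0.05} = 2.807 + 1.645 = 4.452.
(Ignoring the negligible lower-tail rejection probability gives the usual closed-form inversion.)
δ = d·√(n/2) ⇒ n = 2(δ/d)² = 2 × (4.452 / 0.2909)² = 468.39.
Rounding up, n = 469 per group.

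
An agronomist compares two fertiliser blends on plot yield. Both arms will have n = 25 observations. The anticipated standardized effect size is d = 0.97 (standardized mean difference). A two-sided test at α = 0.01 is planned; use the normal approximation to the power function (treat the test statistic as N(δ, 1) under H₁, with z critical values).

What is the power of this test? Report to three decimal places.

Power ≈ 0.803

Noncentrality parameter: δ = d·√(n/2) = 0.97 × √(25/2) = 3.4295
Critical value for a two-sided test at α = 0.01: z_{α/2} = 2.576.
Power = Φ(δ − 2.576) + Φ(−δ − 2.576) = Φ(0.854) + Φ(-6.005) = 0.8033 + 0.0000 = 0.8033.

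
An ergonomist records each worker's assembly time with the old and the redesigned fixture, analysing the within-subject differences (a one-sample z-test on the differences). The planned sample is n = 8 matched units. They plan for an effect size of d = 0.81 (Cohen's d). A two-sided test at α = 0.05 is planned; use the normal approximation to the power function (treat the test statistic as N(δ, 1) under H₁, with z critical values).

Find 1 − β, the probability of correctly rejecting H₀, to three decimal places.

Noncentrality parameter: δ = d·√n = 0.81 × √8 = 2.2910
Critical value for a two-sided test at α = 0.05: z_{α/2} = 1.960.
Power = Φ(δ − 1.960) + Φ(−δ − 1.960) = Φ(0.331) + Φ(-4.251) = 0.6297 + 0.0000 = 0.6297.

Power ≈ 0.630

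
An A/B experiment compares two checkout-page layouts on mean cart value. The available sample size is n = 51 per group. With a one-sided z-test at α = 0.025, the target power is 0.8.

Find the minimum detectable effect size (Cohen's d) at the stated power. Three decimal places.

Required noncentrality: δ = z_{0.025} + z_{0.20} = 1.960 + 0.842 = 2.802.
δ = d·√(n/2) ⇒ d = δ/√(n/2) = 2.802/√(51/2) = 0.5548.

d ≈ 0.555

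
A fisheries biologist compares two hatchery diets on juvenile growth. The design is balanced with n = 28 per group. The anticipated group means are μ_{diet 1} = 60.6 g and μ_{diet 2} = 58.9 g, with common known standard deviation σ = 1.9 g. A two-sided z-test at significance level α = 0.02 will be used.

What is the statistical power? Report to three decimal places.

Power ≈ 0.846

Standardized effect: d = |μ_{diet 1} − μ_{diet 2}| / σ = |60.6 − 58.9| / 1.9 = 0.8947
Noncentrality parameter: δ = d·√(n/2) = 0.8947 × √(28/2) = 3.3478
Critical value for a two-sided test at α = 0.02: z_{α/2} = 2.326.
Power = Φ(δ − 2.326) + Φ(−δ − 2.326) = Φ(1.021) + Φ(-5.674) = 0.8465 + 0.0000 = 0.8465.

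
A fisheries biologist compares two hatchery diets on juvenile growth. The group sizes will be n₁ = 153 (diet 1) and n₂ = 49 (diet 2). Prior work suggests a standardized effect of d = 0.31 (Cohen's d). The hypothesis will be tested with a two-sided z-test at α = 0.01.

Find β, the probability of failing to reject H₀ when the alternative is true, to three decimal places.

β ≈ 0.754

Noncentrality parameter: δ = d / √(1/n₁ + 1/n₂) = 0.31 / √(1/153 + 1/49) = 1.8886
Two-sided α = 0.01 → critical value z_{0.005} = 2.576.
Power = Φ(δ − 2.576) + Φ(−δ − 2.576) = Φ(-0.687) + Φ(-4.464) = 0.2460 + 0.0000 = 0.2460.
Type II error: β = 1 − power = 1 − 0.2460 = 0.7540.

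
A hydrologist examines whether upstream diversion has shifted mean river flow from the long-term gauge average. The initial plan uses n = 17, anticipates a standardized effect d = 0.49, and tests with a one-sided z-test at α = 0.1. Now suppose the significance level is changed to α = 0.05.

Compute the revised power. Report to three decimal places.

Power ≈ 0.646

δ = d·√n = 0.49 × √17 = 2.0203 (unchanged). New critical value: z_{0.05} = 1.645.
Revised power = P(Z > 1.645 − δ) = Φ(0.375) = 0.6463.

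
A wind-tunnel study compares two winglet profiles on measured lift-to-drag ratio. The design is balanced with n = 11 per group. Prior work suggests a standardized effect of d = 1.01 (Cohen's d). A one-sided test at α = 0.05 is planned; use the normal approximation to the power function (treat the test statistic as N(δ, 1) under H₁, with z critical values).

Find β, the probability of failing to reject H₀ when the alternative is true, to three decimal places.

Noncentrality parameter: λ = d·√(n/2) = 1.01 × √(11/2) = 2.3687
Critical value for a one-sided test at α = 0.05: z_α = 1.645.
Power = P(Z > 1.645 − λ) = Φ(0.724) = 0.7654.
Type II error: β = 1 − power = 1 − 0.7654 = 0.2346.

β ≈ 0.235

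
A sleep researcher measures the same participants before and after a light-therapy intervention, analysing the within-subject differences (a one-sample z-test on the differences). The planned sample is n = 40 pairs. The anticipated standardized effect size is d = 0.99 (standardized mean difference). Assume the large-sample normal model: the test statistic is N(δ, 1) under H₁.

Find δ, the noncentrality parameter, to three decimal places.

δ ≈ 6.261

The noncentrality parameter scales effect size by the design's sample-size factor: δ = d·√n = 0.99 × √40 = 6.2613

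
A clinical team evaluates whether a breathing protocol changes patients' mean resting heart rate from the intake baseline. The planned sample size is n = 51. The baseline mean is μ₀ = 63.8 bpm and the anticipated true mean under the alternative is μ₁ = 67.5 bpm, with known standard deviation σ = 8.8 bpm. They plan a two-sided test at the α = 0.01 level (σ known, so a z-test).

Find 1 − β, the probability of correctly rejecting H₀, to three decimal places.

Power ≈ 0.665

Standardized effect: d = |μ₁ − μ₀| / σ = |67.5 − 63.8| / 8.8 = 0.4205
Noncentrality parameter: δ = d·√n = 0.4205 × √51 = 3.0026
Critical value for a two-sided test at α = 0.01: z_{α/2} = 2.576.
Power = Φ(δ − 2.576) + Φ(−δ − 2.576) = Φ(0.427) + Φ(-5.578) = 0.6652 + 0.0000 = 0.6652.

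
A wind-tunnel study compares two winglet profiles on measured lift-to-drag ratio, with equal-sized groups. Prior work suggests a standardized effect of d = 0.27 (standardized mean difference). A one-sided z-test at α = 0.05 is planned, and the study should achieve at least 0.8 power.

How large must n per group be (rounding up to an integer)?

Set Φ(δ − 1.645) = 0.8; then δ − 1.645 = Φ⁻¹(0.8) = 0.842, giving δ = 2.486.
δ = d·√(n/2) ⇒ n = 2(δ/d)² = 2 × (2.486 / 0.27)² = 169.62.
Rounding up, n = 170 per group.

n = 170 per group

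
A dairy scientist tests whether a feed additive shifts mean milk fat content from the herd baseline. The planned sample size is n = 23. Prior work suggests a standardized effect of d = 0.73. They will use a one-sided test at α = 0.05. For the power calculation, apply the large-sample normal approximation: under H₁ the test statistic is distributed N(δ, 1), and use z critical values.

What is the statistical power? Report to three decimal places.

Noncentrality parameter: δ = d·√n = 0.73 × √23 = 3.5010
Critical value for a one-sided test at α = 0.05: z_α = 1.645.
Power = Φ(δ − 1.645) = Φ(1.856) = 0.9683.

Power ≈ 0.968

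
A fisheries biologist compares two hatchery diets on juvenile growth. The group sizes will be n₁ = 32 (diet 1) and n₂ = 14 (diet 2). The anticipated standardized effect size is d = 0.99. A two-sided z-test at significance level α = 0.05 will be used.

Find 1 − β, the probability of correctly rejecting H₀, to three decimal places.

Power ≈ 0.871

Noncentrality parameter: δ = d / √(1/n₁ + 1/n₂) = 0.99 / √(1/32 + 1/14) = 3.0896
Two-sided α = 0.05 → critical value z_{0.025} = 1.960.
Power = Φ(δ − 1.960) + Φ(−δ − 1.960) = Φ(1.130) + Φ(-5.050) = 0.8707 + 0.0000 = 0.8707.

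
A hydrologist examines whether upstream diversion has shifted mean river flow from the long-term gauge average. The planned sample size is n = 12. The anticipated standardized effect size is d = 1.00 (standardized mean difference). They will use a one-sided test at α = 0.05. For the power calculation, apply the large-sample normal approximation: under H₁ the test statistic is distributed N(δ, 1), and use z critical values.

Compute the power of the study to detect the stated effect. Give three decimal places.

Noncentrality parameter: δ = d·√n = 1.00 × √12 = 3.4641
Critical value for a one-sided test at α = 0.05: z_α = 1.645.
Power = Φ(δ − 1.645) = Φ(1.819) = 0.9656.

Power ≈ 0.966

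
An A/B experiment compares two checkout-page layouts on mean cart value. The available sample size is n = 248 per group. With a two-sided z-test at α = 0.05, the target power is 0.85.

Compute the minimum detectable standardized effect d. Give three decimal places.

Required noncentrality: δ = z_{0.025} + z_{0.15} = 1.960 + 1.036 = 2.996.
(Lower-tail contribution to power is negligible for δ > 0.)
δ = d·√(n/2) ⇒ d = δ/√(n/2) = 2.996/√(248/2) = 0.2691.

d ≈ 0.269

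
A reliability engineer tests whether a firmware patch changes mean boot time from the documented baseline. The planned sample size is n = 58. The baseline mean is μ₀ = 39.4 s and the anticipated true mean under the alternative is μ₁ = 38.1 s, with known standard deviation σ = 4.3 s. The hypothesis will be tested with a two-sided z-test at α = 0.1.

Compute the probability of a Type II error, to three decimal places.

Standardized effect: d = |μ₁ − μ₀| / σ = |38.1 − 39.4| / 4.3 = 0.3023
Noncentrality parameter: λ = d·√n = 0.3023 × √58 = 2.3024
Critical value for a two-sided test at α = 0.1: z_{α/2} = 1.645.
Power = Φ(λ − 1.645) + Φ(−λ − 1.645) = Φ(0.658) + Φ(-3.947) = 0.7446 + 0.0000 = 0.7446.
Type II error: β = 1 − power = 1 − 0.7446 = 0.2554.

β ≈ 0.255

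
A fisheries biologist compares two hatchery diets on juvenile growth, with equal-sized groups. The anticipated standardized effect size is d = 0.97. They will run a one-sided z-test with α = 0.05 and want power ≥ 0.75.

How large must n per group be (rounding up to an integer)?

For power 0.75 need Φ(δ − z_{0.05}) = 0.75, so δ = z_{0.05} + z_{0.25} = 1.645 + 0.674 = 2.319.
δ = d·√(n/2) ⇒ n = 2(δ/d)² = 2 × (2.319 / 0.97)² = 11.43.
Round up to the next whole unit.

n = 12 per group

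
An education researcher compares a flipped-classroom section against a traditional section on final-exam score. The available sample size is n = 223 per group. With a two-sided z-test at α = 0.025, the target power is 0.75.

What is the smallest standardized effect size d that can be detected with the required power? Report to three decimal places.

Required noncentrality: δ = z_{0.0125} + z_{0.25} = 2.241 + 0.674 = 2.916.
(Lower-tail contribution to power is negligible for δ > 0.)
δ = d·√(n/2) ⇒ d = δ/√(n/2) = 2.916/√(223/2) = 0.2761.

d ≈ 0.276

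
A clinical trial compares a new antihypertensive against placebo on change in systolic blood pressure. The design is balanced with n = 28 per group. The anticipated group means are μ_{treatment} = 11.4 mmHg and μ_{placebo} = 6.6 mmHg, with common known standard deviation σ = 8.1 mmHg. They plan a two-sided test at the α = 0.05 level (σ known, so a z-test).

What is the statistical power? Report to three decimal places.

Power ≈ 0.602

Standardized effect: d = |μ_{treatment} − μ_{placebo}| / σ = |11.4 − 6.6| / 8.1 = 0.5926
Noncentrality parameter: δ = d·√(n/2) = 0.5926 × √(28/2) = 2.2173
Two-sided α = 0.05 → critical value z_{0.025} = 1.960.
Power = Φ(δ − 1.960) + Φ(−δ − 1.960) = Φ(0.257) + Φ(-4.177) = 0.6015 + 0.0000 = 0.6015.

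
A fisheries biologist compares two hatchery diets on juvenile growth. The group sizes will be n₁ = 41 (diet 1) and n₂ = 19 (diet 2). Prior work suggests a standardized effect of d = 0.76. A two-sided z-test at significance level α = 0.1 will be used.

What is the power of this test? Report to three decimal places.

Power ≈ 0.863

Noncentrality parameter: δ = d / √(1/n₁ + 1/n₂) = 0.76 / √(1/41 + 1/19) = 2.7385
Critical value for a two-sided test at α = 0.1: z_{α/2} = 1.645.
Power = Φ(δ − 1.645) + Φ(−δ − 1.645) = Φ(1.094) + Φ(-4.383) = 0.8629 + 0.0000 = 0.8629.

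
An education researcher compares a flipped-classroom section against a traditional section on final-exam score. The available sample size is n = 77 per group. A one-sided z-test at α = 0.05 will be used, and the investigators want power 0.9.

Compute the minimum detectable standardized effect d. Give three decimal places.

d ≈ 0.472

Need Φ(δ − 1.645) = 0.9, so δ = 1.645 + 1.282 = 2.926.
δ = d·√(n/2) ⇒ d = δ/√(n/2) = 2.926/√(77/2) = 0.4716.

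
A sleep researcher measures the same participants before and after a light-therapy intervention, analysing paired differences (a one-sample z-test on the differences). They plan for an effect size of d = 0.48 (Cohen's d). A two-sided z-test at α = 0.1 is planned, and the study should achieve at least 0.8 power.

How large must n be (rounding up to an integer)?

For power 0.8 need Φ(δ − z_{0.05}) = 0.8, so δ = z_{0.05} + z_{0.20} = 1.645 + 0.842 = 2.486.
(For δ > 0 the lower-tail rejection region contributes negligibly to power, so the one-term inversion is standard.)
δ = d·√n ⇒ n = (δ/d)² = (2.486 / 0.48)² = 26.83.
Rounding up, n = 27.

n = 27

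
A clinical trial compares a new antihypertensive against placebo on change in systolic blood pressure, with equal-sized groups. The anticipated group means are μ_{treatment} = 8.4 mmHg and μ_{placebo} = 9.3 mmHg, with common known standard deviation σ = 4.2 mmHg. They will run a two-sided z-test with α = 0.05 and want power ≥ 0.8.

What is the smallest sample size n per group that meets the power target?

Standardized effect: d = |μ_{treatment} − μ_{placebo}| / σ = |8.4 − 9.3| / 4.2 = 0.2143
Set Φ(δ − 1.960) = 0.8; then δ − 1.960 = Φ⁻¹(0.8) = 0.842, giving δ = 2.802.
(The Φ(−δ − z_{α/2}) term is vanishingly small for δ > 0 and is dropped in the standard sample-size formula.)
δ = d·√(n/2) ⇒ n = 2(δ/d)² = 2 × (2.802 / 0.2143)² = 341.86.
Round up to the next whole unit.

n = 342 per group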